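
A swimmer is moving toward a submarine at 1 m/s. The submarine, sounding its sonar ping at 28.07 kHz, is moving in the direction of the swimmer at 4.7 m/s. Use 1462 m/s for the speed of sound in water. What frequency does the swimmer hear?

With source approaching and observer approaching, f' = f · (v + v_o)/(v − v_s).
f' = 28.07 × (1462 + 1)/(1462 − 4.7) = 28.07 × 1463/1457.3 ≈ 28.2 kHz.

28.2 kHz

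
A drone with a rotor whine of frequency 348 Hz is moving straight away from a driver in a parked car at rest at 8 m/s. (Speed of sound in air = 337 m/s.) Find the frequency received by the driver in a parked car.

340 Hz

With the source moving away from a stationary observer, f' = f · v/(v + v_s).
f' = 348 × 337/(337 + 8) = 348 × 337/345 ≈ 340 Hz.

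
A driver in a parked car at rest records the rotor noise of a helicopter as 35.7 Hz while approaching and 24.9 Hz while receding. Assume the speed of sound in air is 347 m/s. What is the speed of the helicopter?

62 m/s

f₁/f₂ = (v + v_s)/(v − v_s), so v_s = v · (f₁ − f₂)/(f₁ + f₂).
v_s = 347 × (35.7 − 24.9)/(35.7 + 24.9) = 347 × 10.8/60.6 ≈ 62 m/s.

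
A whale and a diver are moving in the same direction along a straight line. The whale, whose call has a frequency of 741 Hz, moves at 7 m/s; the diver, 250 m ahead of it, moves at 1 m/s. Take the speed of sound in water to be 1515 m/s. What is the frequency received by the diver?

The diver is ahead, so the whale is moving toward it while the diver is moving away from the whale.
General Doppler shift: f' = f · (v − v_o)/(v − v_s).
f' = 741 × (1515 − 1)/(1515 − 7) = 741 × 1514/1508 ≈ 744 Hz.

744 Hz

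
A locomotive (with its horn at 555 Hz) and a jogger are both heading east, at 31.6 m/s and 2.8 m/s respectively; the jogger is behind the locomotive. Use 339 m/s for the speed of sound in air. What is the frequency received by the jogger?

512 Hz

The jogger is behind, so the locomotive is moving away from it while the jogger is moving toward the locomotive.
With source receding and observer approaching, f' = f · (v + v_o)/(v + v_s).
f' = 555 × (339 + 2.8)/(339 + 31.6) = 555 × 341.8/370.6 ≈ 512 Hz.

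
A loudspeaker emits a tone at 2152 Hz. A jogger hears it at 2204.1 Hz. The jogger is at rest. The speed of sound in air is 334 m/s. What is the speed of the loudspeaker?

f' > f, so the loudspeaker is approaching.
f' = f · v/(v − v_s) ⇒ v_s = v · |1 − f/f'|.
v_s = 334 × |1 − 2152/2204.1| = 334 × 0.02364 ≈ 7.9 m/s.

7.9 m/s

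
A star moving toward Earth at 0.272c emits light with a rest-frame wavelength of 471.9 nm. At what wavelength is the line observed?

Relativistic Doppler for wavelength: λ' = λ₀ · √((1 − β)/(1 + β)).
λ' = 471.9 × √(0.7280/1.2720) = 471.9 × 0.75652 ≈ 357.0 nm.

357.0 nm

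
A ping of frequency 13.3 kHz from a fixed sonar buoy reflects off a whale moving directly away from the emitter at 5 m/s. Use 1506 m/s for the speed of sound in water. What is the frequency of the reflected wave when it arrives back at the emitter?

At the whale (a moving observer), f₁ = f₀ · (v − u)/v = 13.3 × 1501/1506 ≈ 13.26 kHz.
The reflection then acts as a moving source: f₂ = f₁ · v/(v + u) ≈ 13.21 kHz.

13.21 kHz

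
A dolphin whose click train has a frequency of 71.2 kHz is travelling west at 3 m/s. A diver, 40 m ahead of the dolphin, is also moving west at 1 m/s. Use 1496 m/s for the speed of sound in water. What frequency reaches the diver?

71.3 kHz

The diver is ahead, so the dolphin is moving toward it while the diver is moving away from the dolphin.
General Doppler shift: f' = f · (v − v_o)/(v − v_s).
f' = 71.2 × (1496 − 1)/(1496 − 3) = 71.2 × 1495/1493 ≈ 71.3 kHz.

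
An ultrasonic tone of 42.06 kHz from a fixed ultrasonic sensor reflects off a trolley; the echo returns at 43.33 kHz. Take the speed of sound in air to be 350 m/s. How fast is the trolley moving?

Double Doppler shift off a moving reflector: f₂ = f₀ · (v + u)/(v − u) (u > 0 toward emitter).
Rearranging, u = v · (f₂ − f₀)/(f₂ + f₀) = 350 × 1.27/85.39 ≈ 5.2 m/s.
So the trolley is moving at 5.2 m/s toward the emitter.

5.2 m/s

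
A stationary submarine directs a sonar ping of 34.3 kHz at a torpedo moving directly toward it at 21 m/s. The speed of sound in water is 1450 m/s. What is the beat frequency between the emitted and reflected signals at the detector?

1008 Hz

At the torpedo (a moving observer), f₁ = f₀ · (v + u)/v = 34.3 × 1471/1450 ≈ 34.797 kHz.
On reflection it acts as a source moving toward the stationary detector: f₂ = f₁ · v/(v − u) = 34.797 × 1450/1429 ≈ 35.308 kHz.
Beat frequency (with f₀ = 34300 Hz): |f₂ − f₀| = 2u·f₀/(v − u) = 2 × 21 × 34300/1429 ≈ 1008 Hz.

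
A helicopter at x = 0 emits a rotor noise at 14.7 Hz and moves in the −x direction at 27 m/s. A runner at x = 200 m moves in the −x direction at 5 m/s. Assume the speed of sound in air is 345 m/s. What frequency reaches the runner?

The observer lies on the +x side, so the source is heading away from the observer and the observer is heading toward the source.
With source receding and observer approaching, f' = f · (v + v_o)/(v + v_s).
f' = 14.7 × (345 + 5)/(345 + 27) = 14.7 × 350/372 ≈ 13.8 Hz.

13.8 Hz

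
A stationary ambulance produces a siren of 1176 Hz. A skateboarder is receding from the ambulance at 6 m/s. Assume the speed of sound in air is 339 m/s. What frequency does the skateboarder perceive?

Moving observer, stationary source: f' = f · (v − v_o)/v.
f' = 1176 × (339 − 6)/339 = 1176 × 333/339 ≈ 1155 Hz.

1155 Hz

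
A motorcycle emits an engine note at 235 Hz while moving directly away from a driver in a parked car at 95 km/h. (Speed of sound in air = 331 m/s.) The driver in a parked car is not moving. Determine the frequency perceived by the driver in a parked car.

218 Hz

95 km/h = 26.39 m/s.
Only the source moves, away from the listener, so f' = f · v/(v + v_s).
f' = 235 × 331/(331 + 26.39) = 235 × 331/357.4 ≈ 218 Hz.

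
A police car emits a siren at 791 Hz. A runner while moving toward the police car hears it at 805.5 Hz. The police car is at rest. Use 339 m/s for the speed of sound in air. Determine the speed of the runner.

f' = f · (v + v_o)/v ⇒ v_o = v · |f'/f − 1|.
v_o = 339 × |805.5/791 − 1| = 339 × 0.01833 ≈ 6.2 m/s.

6.2 m/s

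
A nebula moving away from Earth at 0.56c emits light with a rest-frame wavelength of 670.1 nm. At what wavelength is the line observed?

1261.8 nm

Relativistic Doppler for wavelength: λ' = λ₀ · √((1 + β)/(1 − β)).
λ' = 670.1 × √(1.5600/0.4400) = 670.1 × 1.88294 ≈ 1261.8 nm.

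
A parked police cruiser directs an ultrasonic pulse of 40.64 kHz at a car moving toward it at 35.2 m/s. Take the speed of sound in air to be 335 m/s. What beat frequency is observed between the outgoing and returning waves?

9543 Hz

At the car (a moving observer), f₁ = f₀ · (v + u)/v = 40.64 × 370.2/335 ≈ 44.91 kHz.
On reflection it acts as a source moving toward the stationary detector: f₂ = f₁ · v/(v − u) = 44.91 × 335/299.8 ≈ 50.18 kHz.
Beat frequency (with f₀ = 40640 Hz): |f₂ − f₀| = 2u·f₀/(v − u) = 2 × 35.2 × 40640/299.8 ≈ 9543 Hz.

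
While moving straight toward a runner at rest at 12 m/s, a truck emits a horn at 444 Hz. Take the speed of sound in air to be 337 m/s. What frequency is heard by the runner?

Only the source moves, toward the listener, so f' = f · v/(v − v_s).
f' = 444 × 337/(337 − 12) = 444 × 337/325 ≈ 460 Hz.

460 Hz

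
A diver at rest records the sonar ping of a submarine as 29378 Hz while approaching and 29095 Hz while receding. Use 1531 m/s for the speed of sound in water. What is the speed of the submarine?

f₁/f₂ = (v + v_s)/(v − v_s), so v_s = v · (f₁ − f₂)/(f₁ + f₂).
v_s = 1531 × (29378 − 29095)/(29378 + 29095) = 1531 × 283/58473 ≈ 7.4 m/s.

7.4 m/s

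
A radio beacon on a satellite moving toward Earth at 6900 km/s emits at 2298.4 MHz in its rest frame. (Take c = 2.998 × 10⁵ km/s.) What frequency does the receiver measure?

2351.9 MHz

β = v/c = 6900/299800 = 0.0230.
Relativistic Doppler for frequency: f' = f₀ · √((1 + β)/(1 − β)).
f' = 2298.4 × √(1.0230/0.9770) = 2298.4 × 1.02329 ≈ 2351.9 MHz.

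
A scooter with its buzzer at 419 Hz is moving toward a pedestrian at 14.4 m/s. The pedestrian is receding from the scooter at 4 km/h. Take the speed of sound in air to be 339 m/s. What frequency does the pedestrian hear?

436 Hz

4 km/h = 1.111 m/s.
With source approaching and observer receding, f' = f · (v − v_o)/(v − v_s).
f' = 419 × (339 − 1.111)/(339 − 14.4) = 419 × 337.89/324.6 ≈ 436 Hz.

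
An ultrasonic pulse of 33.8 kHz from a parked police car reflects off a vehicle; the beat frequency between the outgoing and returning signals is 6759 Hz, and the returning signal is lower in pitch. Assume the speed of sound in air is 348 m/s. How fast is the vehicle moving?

Double Doppler shift off a moving reflector: f₂ = f₀ · (v + u)/(v − u) (u > 0 toward emitter).
Returning signal is lower, so f₂ = f₀ − Δf = 33800 − 6759 = 27041 Hz.
Rearranging, u = v · (f₂ − f₀)/(f₂ + f₀) = 348 × -6759/60841 ≈ -39 m/s.
So the vehicle is moving at 39 m/s away from the emitter.

39 m/s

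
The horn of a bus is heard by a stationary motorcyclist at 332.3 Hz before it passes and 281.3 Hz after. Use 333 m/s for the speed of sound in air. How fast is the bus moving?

f₁/f₂ = (v + v_s)/(v − v_s), so v_s = v · (f₁ − f₂)/(f₁ + f₂).
v_s = 333 × (332.3 − 281.3)/(332.3 + 281.3) = 333 × 51.0/613.6 ≈ 28 m/s.

28 m/s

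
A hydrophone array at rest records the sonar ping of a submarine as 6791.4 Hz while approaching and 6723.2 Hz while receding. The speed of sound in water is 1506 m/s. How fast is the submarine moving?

7.6 m/s

f₁/f₂ = (v + v_s)/(v − v_s), so v_s = v · (f₁ − f₂)/(f₁ + f₂).
v_s = 1506 × (6791.4 − 6723.2)/(6791.4 + 6723.2) = 1506 × 68.2/13514.6 ≈ 7.6 m/s.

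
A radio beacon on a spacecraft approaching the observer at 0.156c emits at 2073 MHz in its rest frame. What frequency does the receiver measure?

2426.1 MHz

Relativistic Doppler for frequency: f' = f₀ · √((1 + β)/(1 − β)).
f' = 2073 × √(1.1560/0.8440) = 2073 × 1.17033 ≈ 2426.1 MHz.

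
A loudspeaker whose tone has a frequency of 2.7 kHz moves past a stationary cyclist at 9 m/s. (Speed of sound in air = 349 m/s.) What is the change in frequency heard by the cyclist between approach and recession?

Approaching: f₁ = f · v/(v − v_s) = 2.7 × 349/340 ≈ 2.771 kHz.
Receding: f₂ = f · v/(v + v_s) = 2.7 × 349/358 ≈ 2.632 kHz.
Drop: f₁ − f₂ = 2f·v·v_s/(v² − v_s²) = 2 × 2.7 × 349 × 9/(349² − 9²) ≈ 0.139 kHz.

0.139 kHz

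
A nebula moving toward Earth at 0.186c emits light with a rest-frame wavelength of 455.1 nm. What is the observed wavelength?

Relativistic Doppler for wavelength: λ' = λ₀ · √((1 − β)/(1 + β)).
λ' = 455.1 × √(0.8140/1.1860) = 455.1 × 0.82846 ≈ 377.0 nm.

377.0 nm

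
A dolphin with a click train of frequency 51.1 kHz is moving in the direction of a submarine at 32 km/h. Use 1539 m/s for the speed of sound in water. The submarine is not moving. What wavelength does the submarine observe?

3.0 cm

32 km/h = 8.889 m/s.
Moving source, stationary observer: f' = f · v/(v − v_s) since the source is approaching.
f' = 51.1 × 1539/(1539 − 8.889) ≈ 51.4 kHz.
λ' = v/f' = 1539/51396.9 ≈ 3.0 cm.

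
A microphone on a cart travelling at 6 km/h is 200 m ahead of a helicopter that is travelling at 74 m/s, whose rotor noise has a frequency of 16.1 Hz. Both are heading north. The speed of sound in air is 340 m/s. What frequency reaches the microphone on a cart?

6 km/h = 1.667 m/s.
The microphone on a cart is ahead, so the helicopter is moving toward it while the microphone on a cart is moving away from the helicopter.
Both move, so f' = f · (v − v_o)/(v − v_s).
f' = 16.1 × (340 − 1.667)/(340 − 74) = 16.1 × 338.33/266 ≈ 20.5 Hz.

20.5 Hz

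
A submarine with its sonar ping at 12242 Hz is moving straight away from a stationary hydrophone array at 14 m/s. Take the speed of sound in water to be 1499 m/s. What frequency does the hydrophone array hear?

With the source moving away from a stationary observer, f' = f · v/(v + v_s).
f' = 12242 × 1499/(1499 + 14) = 12242 × 1499/1513 ≈ 12129 Hz.

12129 Hz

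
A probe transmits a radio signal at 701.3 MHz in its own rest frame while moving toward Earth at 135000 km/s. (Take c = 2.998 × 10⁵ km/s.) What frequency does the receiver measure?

1139.1 MHz

β = v/c = 135000/299800 = 0.4503.
Relativistic Doppler for frequency: f' = f₀ · √((1 + β)/(1 − β)).
f' = 701.3 × √(1.4503/0.5497) = 701.3 × 1.62430 ≈ 1139.1 MHz.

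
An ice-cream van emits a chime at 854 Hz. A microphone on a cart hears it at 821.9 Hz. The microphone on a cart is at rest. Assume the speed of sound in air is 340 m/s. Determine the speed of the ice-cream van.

f' < f, so the ice-cream van is receding.
f' = f · v/(v + v_s) ⇒ v_s = v · |1 − f/f'|.
v_s = 340 × |1 − 854/821.9| = 340 × 0.03906 ≈ 13.3 m/s.

13.3 m/s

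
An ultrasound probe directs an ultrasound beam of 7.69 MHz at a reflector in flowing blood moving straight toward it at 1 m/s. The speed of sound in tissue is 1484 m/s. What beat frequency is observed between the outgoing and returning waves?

10371 Hz

At the reflector in flowing blood (a moving observer), f₁ = f₀ · (v + u)/v = 7.69 × 1485/1484 ≈ 7.69518 MHz.
On reflection it acts as a source moving toward the stationary detector: f₂ = f₁ · v/(v − u) = 7.69518 × 1484/1483 ≈ 7.70037 MHz.
Beat frequency (with f₀ = 7690000 Hz): |f₂ − f₀| = 2u·f₀/(v − u) = 2 × 1 × 7690000/1483 ≈ 10371 Hz.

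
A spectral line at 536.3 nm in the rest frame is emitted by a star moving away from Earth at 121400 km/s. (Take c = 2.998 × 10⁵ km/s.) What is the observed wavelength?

β = v/c = 121400/299800 = 0.4049.
Relativistic Doppler for wavelength: λ' = λ₀ · √((1 + β)/(1 − β)).
λ' = 536.3 × √(1.4049/0.5951) = 536.3 × 1.53655 ≈ 824.1 nm.

824.1 nm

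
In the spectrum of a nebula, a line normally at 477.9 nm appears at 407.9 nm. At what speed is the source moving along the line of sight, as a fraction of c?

λ'/λ₀ = 0.8535 < 1 (blueshift), so the source is approaching.
λ'/λ₀ = √((1 − β)/(1 + β)) for an approaching source ⇒ β = (1 − r²)/(1 + r²) with r = λ'/λ₀.
β = (1 − 0.7285)/(1 + 0.7285) ≈ 0.157.

0.157c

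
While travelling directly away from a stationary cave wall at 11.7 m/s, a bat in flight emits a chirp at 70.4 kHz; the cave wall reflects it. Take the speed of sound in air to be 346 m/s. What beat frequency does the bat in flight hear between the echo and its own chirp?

4605 Hz

The cave wall receives the sound from a moving source: f₁ = f₀ · v/(v + v_e) = 70.4 × 346/357.7 ≈ 68.10 kHz.
On the return leg the bat in flight is a moving observer: f₂ = f₁ · (v − v_e)/v = 68.10 × 334.3/346 ≈ 65.79 kHz.
Equivalently f₂ = f₀ · (v − v_e)/(v + v_e).
Beat against the emitted tone (with f₀ = 70400 Hz): |f₂ − f₀| = 2v_e·f₀/(v + v_e) = 2 × 11.7 × 70400/357.7 ≈ 4605 Hz.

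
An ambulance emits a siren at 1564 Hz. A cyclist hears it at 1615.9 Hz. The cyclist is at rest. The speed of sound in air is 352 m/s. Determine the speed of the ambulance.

11.3 m/s

f' > f, so the ambulance is approaching.
f' = f · v/(v − v_s) ⇒ v_s = v · |1 − f/f'|.
v_s = 352 × |1 − 1564/1615.9| = 352 × 0.03212 ≈ 11.3 m/s.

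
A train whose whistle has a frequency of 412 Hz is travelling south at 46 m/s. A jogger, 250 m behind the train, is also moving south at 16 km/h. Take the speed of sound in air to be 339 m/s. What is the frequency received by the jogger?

16 km/h = 4.444 m/s.
The jogger is behind, so the train is moving away from it while the jogger is moving toward the train.
Both move, so f' = f · (v + v_o)/(v + v_s).
f' = 412 × (339 + 4.444)/(339 + 46) = 412 × 343.44/385 ≈ 368 Hz.

368 Hz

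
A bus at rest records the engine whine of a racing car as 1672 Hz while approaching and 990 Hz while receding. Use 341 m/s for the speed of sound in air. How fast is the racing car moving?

87 m/s

f₁/f₂ = (v + v_s)/(v − v_s), so v_s = v · (f₁ − f₂)/(f₁ + f₂).
v_s = 341 × (1672 − 990)/(1672 + 990) = 341 × 682/2662 ≈ 87 m/s.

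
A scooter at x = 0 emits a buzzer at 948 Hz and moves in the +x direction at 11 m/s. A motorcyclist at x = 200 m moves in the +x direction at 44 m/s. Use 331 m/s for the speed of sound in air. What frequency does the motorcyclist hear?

The observer lies on the +x side, so the source is heading toward the observer and the observer is heading away from the source.
General Doppler shift: f' = f · (v − v_o)/(v − v_s).
f' = 948 × (331 − 44)/(331 − 11) = 948 × 287/320 ≈ 850 Hz.

850 Hz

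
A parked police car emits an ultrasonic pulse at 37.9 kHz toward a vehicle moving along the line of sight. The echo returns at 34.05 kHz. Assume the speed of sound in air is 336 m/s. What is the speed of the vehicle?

18.0 m/s

Double Doppler shift off a moving reflector: f₂ = f₀ · (v + u)/(v − u) (u > 0 toward emitter).
Rearranging, u = v · (f₂ − f₀)/(f₂ + f₀) = 336 × -3.85/71.95 ≈ -18.0 m/s.
So the vehicle is moving at 18.0 m/s away from the emitter.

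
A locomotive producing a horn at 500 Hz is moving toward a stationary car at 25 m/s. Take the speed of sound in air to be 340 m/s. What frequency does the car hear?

540 Hz

Only the source moves, toward the listener, so f' = f · v/(v − v_s).
f' = 500 × 340/(340 − 25) = 500 × 340/315 ≈ 540 Hz.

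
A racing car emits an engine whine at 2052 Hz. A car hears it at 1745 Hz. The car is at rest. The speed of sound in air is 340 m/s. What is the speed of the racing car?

60 m/s

f' < f, so the racing car is receding.
f' = f · v/(v + v_s) ⇒ v_s = v · |1 − f/f'|.
v_s = 340 × |1 − 2052/1745| = 340 × 0.1759 ≈ 60 m/s.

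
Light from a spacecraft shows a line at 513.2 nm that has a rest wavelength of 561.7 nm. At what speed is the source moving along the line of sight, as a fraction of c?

0.090

λ'/λ₀ = 0.9137 < 1 (blueshift), so the source is approaching.
λ'/λ₀ = √((1 − β)/(1 + β)) for an approaching source ⇒ β = (1 − r²)/(1 + r²) with r = λ'/λ₀.
β = (1 − 0.8348)/(1 + 0.8348) ≈ 0.090.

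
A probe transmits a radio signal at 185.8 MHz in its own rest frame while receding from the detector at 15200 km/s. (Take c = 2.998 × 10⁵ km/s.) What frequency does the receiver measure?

176.6 MHz

β = v/c = 15200/299800 = 0.0507.
Relativistic Doppler for frequency: f' = f₀ · √((1 − β)/(1 + β)).
f' = 185.8 × √(0.9493/1.0507) = 185.8 × 0.95052 ≈ 176.6 MHz.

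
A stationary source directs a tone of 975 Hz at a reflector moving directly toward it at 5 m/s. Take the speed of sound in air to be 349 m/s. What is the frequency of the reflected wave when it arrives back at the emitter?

The reflector first receives the wave as a moving observer: f₁ = f₀ · (v + u)/v = 975 × (349 + 5)/349 ≈ 989 Hz.
On reflection it acts as a source moving toward the stationary detector: f₂ = f₁ · v/(v − u) = 989 × 349/344 ≈ 1003 Hz.

1003 Hz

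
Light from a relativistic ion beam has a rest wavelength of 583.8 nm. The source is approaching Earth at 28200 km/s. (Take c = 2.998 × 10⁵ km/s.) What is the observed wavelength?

531.2 nm

β = v/c = 28200/299800 = 0.0941.
Relativistic Doppler for wavelength: λ' = λ₀ · √((1 − β)/(1 + β)).
λ' = 583.8 × √(0.9059/1.0941) = 583.8 × 0.90997 ≈ 531.2 nm.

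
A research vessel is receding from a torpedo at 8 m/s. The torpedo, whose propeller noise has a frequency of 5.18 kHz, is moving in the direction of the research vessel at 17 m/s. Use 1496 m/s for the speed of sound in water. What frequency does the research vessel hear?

With source approaching and observer receding, f' = f · (v − v_o)/(v − v_s).
f' = 5.18 × (1496 − 8)/(1496 − 17) = 5.18 × 1488/1479 ≈ 5.21 kHz.

5.21 kHz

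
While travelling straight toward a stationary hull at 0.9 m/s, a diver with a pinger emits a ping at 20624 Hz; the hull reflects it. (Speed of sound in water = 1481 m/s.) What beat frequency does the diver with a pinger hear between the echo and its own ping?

The hull receives the sound from a moving source: f₁ = f₀ · v/(v − v_e) = 20624 × 1481/1480.1 ≈ 20636.5 Hz.
On the return leg the diver with a pinger is a moving observer: f₂ = f₁ · (v + v_e)/v = 20636.5 × 1481.9/1481 ≈ 20649.1 Hz.
Equivalently f₂ = f₀ · (v + v_e)/(v − v_e).
Beat against the emitted tone: |f₂ − f₀| = 2v_e·f₀/(v − v_e) = 2 × 0.9 × 20624/1480.1 ≈ 25.1 Hz.

25.1 Hz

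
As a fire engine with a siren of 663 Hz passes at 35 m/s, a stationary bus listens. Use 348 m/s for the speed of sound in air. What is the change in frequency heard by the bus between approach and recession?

135 Hz

Approaching: f₁ = f · v/(v − v_s) = 663 × 348/313 ≈ 737 Hz.
Receding: f₂ = f · v/(v + v_s) = 663 × 348/383 ≈ 602 Hz.
Drop: f₁ − f₂ = 2f·v·v_s/(v² − v_s²) = 2 × 663 × 348 × 35/(348² − 35²) ≈ 135 Hz.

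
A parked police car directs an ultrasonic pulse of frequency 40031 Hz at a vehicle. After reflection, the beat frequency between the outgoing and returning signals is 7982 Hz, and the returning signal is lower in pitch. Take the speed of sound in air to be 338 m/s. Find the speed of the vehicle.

Double Doppler shift off a moving reflector: f₂ = f₀ · (v + u)/(v − u) (u > 0 toward emitter).
Returning signal is lower, so f₂ = f₀ − Δf = 40031 − 7982 = 32049 Hz.
Rearranging, u = v · (f₂ − f₀)/(f₂ + f₀) = 338 × -7982/72080 ≈ -37 m/s.
So the vehicle is moving at 37 m/s away from the emitter.

37 m/s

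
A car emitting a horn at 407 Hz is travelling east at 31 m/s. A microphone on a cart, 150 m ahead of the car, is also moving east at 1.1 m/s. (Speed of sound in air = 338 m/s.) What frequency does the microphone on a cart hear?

447 Hz

The microphone on a cart is ahead, so the car is moving toward it while the microphone on a cart is moving away from the car.
With source approaching and observer receding, f' = f · (v − v_o)/(v − v_s).
f' = 407 × (338 − 1.1)/(338 − 31) = 407 × 336.9/307 ≈ 447 Hz.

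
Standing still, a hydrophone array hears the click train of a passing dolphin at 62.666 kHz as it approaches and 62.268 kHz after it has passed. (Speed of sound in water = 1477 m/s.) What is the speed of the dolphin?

4.7 m/s

f₁/f₂ = (v + v_s)/(v − v_s), so v_s = v · (f₁ − f₂)/(f₁ + f₂).
v_s = 1477 × (62.666 − 62.268)/(62.666 + 62.268) = 1477 × 0.398/124.934 ≈ 4.7 m/s.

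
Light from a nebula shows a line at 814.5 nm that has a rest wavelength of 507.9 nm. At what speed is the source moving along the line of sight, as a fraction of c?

0.440c

λ'/λ₀ = 1.6037 > 1 (redshift), so the source is receding.
λ'/λ₀ = √((1 + β)/(1 − β)) for a receding source ⇒ β = (r² − 1)/(r² + 1) with r = λ'/λ₀.
β = (2.5717 − 1)/(2.5717 + 1) ≈ 0.440.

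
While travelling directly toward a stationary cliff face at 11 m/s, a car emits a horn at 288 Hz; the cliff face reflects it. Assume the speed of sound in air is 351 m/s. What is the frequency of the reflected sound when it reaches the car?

307 Hz

The cliff face receives the sound from a moving source: f₁ = f₀ · v/(v − v_e) = 288 × 351/340 ≈ 297 Hz.
On the return leg the car is a moving observer: f₂ = f₁ · (v + v_e)/v = 297 × 362/351 ≈ 307 Hz.
Equivalently f₂ = f₀ · (v + v_e)/(v − v_e).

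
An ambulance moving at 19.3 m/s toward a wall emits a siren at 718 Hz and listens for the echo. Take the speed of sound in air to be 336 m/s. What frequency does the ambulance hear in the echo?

The wall receives the sound from a moving source: f₁ = f₀ · v/(v − v_e) = 718 × 336/316.7 ≈ 762 Hz.
On the return leg the ambulance is a moving observer: f₂ = f₁ · (v + v_e)/v = 762 × 355.3/336 ≈ 806 Hz.

806 Hz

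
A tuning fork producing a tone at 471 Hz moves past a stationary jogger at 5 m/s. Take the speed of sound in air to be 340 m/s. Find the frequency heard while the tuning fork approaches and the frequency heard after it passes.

Approaching: f₁ = f · v/(v − v_s) = 471 × 340/335 ≈ 478 Hz.
Receding: f₂ = f · v/(v + v_s) = 471 × 340/345 ≈ 464 Hz.

478 Hz approaching; 464 Hz receding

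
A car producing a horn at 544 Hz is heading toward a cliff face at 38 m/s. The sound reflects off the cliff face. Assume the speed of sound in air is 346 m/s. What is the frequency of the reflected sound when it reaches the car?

The cliff face receives the sound from a moving source: f₁ = f₀ · v/(v − v_e) = 544 × 346/308 ≈ 611 Hz.
On the return leg the car is a moving observer: f₂ = f₁ · (v + v_e)/v = 611 × 384/346 ≈ 678 Hz.
Equivalently f₂ = f₀ · (v + v_e)/(v − v_e).

678 Hz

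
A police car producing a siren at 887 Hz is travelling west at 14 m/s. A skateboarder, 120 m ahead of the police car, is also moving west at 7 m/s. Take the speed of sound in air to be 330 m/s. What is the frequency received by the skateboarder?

907 Hz

The skateboarder is ahead, so the police car is moving toward it while the skateboarder is moving away from the police car.
Both move, so f' = f · (v − v_o)/(v − v_s).
f' = 887 × (330 − 7)/(330 − 14) = 887 × 323/316 ≈ 907 Hz.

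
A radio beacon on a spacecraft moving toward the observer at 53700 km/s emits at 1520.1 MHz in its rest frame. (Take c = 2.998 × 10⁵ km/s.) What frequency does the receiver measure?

β = v/c = 53700/299800 = 0.1791.
Relativistic Doppler for frequency: f' = f₀ · √((1 + β)/(1 − β)).
f' = 1520.1 × √(1.1791/0.8209) = 1520.1 × 1.19850 ≈ 1821.8 MHz.

1821.8 MHz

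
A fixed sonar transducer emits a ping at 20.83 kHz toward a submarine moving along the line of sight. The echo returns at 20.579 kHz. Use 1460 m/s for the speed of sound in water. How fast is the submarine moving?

8.8 m/s

Double Doppler shift off a moving reflector: f₂ = f₀ · (v + u)/(v − u) (u > 0 toward emitter).
Rearranging, u = v · (f₂ − f₀)/(f₂ + f₀) = 1460 × -0.251/41.409 ≈ -8.8 m/s.
So the submarine is moving at 8.8 m/s away from the emitter.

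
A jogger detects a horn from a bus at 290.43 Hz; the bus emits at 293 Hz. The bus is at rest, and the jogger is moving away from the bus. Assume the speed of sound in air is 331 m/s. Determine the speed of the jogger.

f' = f · (v − v_o)/v ⇒ v_o = v · |f'/f − 1|.
v_o = 331 × |290.43/293 − 1| = 331 × 0.008771 ≈ 2.90 m/s.

2.90 m/s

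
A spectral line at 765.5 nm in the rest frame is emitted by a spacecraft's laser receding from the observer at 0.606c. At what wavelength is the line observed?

1545.5 nm

Relativistic Doppler for wavelength: λ' = λ₀ · √((1 + β)/(1 − β)).
λ' = 765.5 × √(1.6060/0.3940) = 765.5 × 2.01895 ≈ 1545.5 nm.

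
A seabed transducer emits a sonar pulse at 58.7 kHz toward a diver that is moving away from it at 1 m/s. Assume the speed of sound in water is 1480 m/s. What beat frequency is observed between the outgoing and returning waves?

At the diver (a moving observer), f₁ = f₀ · (v − u)/v = 58.7 × 1479/1480 ≈ 58.6603 kHz.
The reflection then acts as a moving source: f₂ = f₁ · v/(v + u) ≈ 58.6207 kHz.
Equivalently f₂ = f₀ · (v − u)/(v + u).
Beat frequency (with f₀ = 58700 Hz): |f₂ − f₀| = 2u·f₀/(v + u) = 2 × 1 × 58700/1481 ≈ 79 Hz.

79 Hz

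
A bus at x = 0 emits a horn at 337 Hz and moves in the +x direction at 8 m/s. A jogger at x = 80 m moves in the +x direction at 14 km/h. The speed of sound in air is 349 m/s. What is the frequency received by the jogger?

14 km/h = 3.889 m/s.
The observer lies on the +x side, so the source is heading toward the observer and the observer is heading away from the source.
With source approaching and observer receding, f' = f · (v − v_o)/(v − v_s).
f' = 337 × (349 − 3.889)/(349 − 8) = 337 × 345.11/341 ≈ 341 Hz.

341 Hz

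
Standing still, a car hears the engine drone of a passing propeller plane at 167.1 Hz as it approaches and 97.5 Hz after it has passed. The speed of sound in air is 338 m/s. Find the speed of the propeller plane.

89 m/s

f₁/f₂ = (v + v_s)/(v − v_s), so v_s = v · (f₁ − f₂)/(f₁ + f₂).
v_s = 338 × (167.1 − 97.5)/(167.1 + 97.5) = 338 × 69.6/264.6 ≈ 89 m/s.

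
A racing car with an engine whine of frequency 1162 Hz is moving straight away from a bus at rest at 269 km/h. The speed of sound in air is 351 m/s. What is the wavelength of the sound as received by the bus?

269 km/h = 74.72 m/s.
Moving source, stationary observer: f' = f · v/(v + v_s) since the source is receding.
f' = 1162 × 351/(351 + 74.72) ≈ 958 Hz.
λ' = v/f' = 351/958.047 ≈ 36.6 cm.

36.6 cm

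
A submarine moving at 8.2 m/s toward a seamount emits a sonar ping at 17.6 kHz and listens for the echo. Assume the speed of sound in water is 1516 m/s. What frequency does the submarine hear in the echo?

The seamount receives the sound from a moving source: f₁ = f₀ · v/(v − v_e) = 17.6 × 1516/1507.8 ≈ 17.70 kHz.
On the return leg the submarine is a moving observer: f₂ = f₁ · (v + v_e)/v = 17.70 × 1524.2/1516 ≈ 17.79 kHz.

17.79 kHz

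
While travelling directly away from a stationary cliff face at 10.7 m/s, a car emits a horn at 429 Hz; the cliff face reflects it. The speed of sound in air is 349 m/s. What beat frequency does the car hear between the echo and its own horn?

25.5 Hz

The cliff face receives the sound from a moving source: f₁ = f₀ · v/(v + v_e) = 429 × 349/359.7 ≈ 416.2 Hz.
On the return leg the car is a moving observer: f₂ = f₁ · (v − v_e)/v = 416.2 × 338.3/349 ≈ 403.5 Hz.
Equivalently f₂ = f₀ · (v − v_e)/(v + v_e).
Beat against the emitted tone: |f₂ − f₀| = 2v_e·f₀/(v + v_e) = 2 × 10.7 × 429/359.7 ≈ 25.5 Hz.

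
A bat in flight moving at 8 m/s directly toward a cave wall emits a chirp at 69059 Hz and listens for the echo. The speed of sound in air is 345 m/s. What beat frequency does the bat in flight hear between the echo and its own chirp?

The cave wall receives the sound from a moving source: f₁ = f₀ · v/(v − v_e) = 69059 × 345/337 ≈ 70698 Hz.
On the return leg the bat in flight is a moving observer: f₂ = f₁ · (v + v_e)/v = 70698 × 353/345 ≈ 72338 Hz.
Equivalently f₂ = f₀ · (v + v_e)/(v − v_e).
Beat against the emitted tone: |f₂ − f₀| = 2v_e·f₀/(v − v_e) = 2 × 8 × 69059/337 ≈ 3279 Hz.

3279 Hz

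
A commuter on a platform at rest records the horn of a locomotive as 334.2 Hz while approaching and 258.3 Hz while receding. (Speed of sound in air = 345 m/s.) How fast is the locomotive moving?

44 m/s

f₁/f₂ = (v + v_s)/(v − v_s), so v_s = v · (f₁ − f₂)/(f₁ + f₂).
v_s = 345 × (334.2 − 258.3)/(334.2 + 258.3) = 345 × 75.9/592.5 ≈ 44 m/s.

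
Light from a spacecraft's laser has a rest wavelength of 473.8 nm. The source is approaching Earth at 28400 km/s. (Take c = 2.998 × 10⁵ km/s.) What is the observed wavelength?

430.9 nm

β = v/c = 28400/299800 = 0.0947.
Relativistic Doppler for wavelength: λ' = λ₀ · √((1 − β)/(1 + β)).
λ' = 473.8 × √(0.9053/1.0947) = 473.8 × 0.90936 ≈ 430.9 nm.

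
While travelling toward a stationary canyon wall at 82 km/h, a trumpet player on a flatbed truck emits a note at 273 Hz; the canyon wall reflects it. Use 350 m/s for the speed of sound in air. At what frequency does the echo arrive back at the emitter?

82 km/h = 22.78 m/s.
The canyon wall receives the sound from a moving source: f₁ = f₀ · v/(v − v_e) = 273 × 350/327.22 ≈ 292 Hz.
On the return leg the trumpet player on a flatbed truck is a moving observer: f₂ = f₁ · (v + v_e)/v = 292 × 372.78/350 ≈ 311 Hz.

311 Hz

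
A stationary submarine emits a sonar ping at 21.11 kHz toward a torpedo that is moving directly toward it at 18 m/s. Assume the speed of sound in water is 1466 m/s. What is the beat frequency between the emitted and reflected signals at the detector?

At the torpedo (a moving observer), f₁ = f₀ · (v + u)/v = 21.11 × 1484/1466 ≈ 21.369 kHz.
The reflection then acts as a moving source: f₂ = f₁ · v/(v − u) ≈ 21.635 kHz.
Equivalently f₂ = f₀ · (v + u)/(v − u).
Beat frequency (with f₀ = 21110 Hz): |f₂ − f₀| = 2u·f₀/(v − u) = 2 × 18 × 21110/1448 ≈ 525 Hz.

525 Hz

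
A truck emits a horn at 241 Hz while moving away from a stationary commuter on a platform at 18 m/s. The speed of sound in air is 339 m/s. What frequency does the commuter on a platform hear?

229 Hz

Only the source moves, away from the listener, so f' = f · v/(v + v_s).
f' = 241 × 339/(339 + 18) = 241 × 339/357 ≈ 229 Hz.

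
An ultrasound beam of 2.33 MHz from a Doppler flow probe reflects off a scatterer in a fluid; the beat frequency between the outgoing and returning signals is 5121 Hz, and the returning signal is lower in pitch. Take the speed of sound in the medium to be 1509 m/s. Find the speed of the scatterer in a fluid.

Double Doppler shift off a moving reflector: f₂ = f₀ · (v + u)/(v − u) (u > 0 toward emitter).
Returning signal is lower, so f₂ = f₀ − Δf = 2330000 − 5121 = 2324879 Hz.
Rearranging, u = v · (f₂ − f₀)/(f₂ + f₀) = 1509 × -5121/4654879 ≈ -1.66 m/s.
So the scatterer in a fluid is moving at 1.66 m/s away from the emitter.

1.66 m/s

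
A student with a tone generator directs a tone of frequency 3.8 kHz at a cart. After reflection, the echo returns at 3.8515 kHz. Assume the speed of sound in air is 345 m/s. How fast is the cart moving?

Double Doppler shift off a moving reflector: f₂ = f₀ · (v + u)/(v − u) (u > 0 toward emitter).
Rearranging, u = v · (f₂ − f₀)/(f₂ + f₀) = 345 × 0.0515/7.6515 ≈ 2.32 m/s.
So the cart is moving at 2.32 m/s toward the emitter.

2.32 m/s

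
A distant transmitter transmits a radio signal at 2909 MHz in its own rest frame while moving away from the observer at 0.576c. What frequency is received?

Relativistic Doppler for frequency: f' = f₀ · √((1 − β)/(1 + β)).
f' = 2909 × √(0.4240/1.5760) = 2909 × 0.51869 ≈ 1508.9 MHz.

1508.9 MHz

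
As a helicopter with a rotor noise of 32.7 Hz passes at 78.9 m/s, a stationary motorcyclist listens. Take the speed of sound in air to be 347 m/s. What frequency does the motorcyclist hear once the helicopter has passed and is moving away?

26.6 Hz

Receding: f₂ = f · v/(v + v_s) = 32.7 × 347/425.9 ≈ 26.6 Hz.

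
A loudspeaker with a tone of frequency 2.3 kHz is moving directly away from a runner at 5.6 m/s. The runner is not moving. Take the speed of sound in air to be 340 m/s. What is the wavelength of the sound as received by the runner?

Only the source moves, away from the listener, so f' = f · v/(v + v_s).
f' = 2.3 × 340/(340 + 5.6) ≈ 2.26 kHz.
λ' = v/f' = 340/2262.73 ≈ 15.0 cm.

15.0 cm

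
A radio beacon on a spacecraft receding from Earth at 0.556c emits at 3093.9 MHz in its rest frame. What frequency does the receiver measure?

1652.7 MHz

Relativistic Doppler for frequency: f' = f₀ · √((1 − β)/(1 + β)).
f' = 3093.9 × √(0.4440/1.5560) = 3093.9 × 0.53418 ≈ 1652.7 MHz.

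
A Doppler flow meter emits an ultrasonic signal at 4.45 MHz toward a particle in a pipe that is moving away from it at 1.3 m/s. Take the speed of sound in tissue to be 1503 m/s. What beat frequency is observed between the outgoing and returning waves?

At the particle in a pipe (a moving observer), f₁ = f₀ · (v − u)/v = 4.45 × 1501.7/1503 ≈ 4.44615 MHz.
On reflection it acts as a source moving away from the stationary detector: f₂ = f₁ · v/(v + u) = 4.44615 × 1503/1504.3 ≈ 4.44231 MHz.
Equivalently f₂ = f₀ · (v − u)/(v + u).
Beat frequency (with f₀ = 4450000 Hz): |f₂ − f₀| = 2u·f₀/(v + u) = 2 × 1.3 × 4450000/1504.3 ≈ 7691 Hz.

7691 Hz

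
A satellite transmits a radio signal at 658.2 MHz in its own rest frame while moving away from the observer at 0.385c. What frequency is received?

438.6 MHz

Relativistic Doppler for frequency: f' = f₀ · √((1 − β)/(1 + β)).
f' = 658.2 × √(0.6150/1.3850) = 658.2 × 0.66637 ≈ 438.6 MHz.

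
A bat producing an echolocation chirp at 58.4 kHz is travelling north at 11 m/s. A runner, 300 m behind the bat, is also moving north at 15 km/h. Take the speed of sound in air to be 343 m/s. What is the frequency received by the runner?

15 km/h = 4.167 m/s.
The runner is behind, so the bat is moving away from it while the runner is moving toward the bat.
Both move, so f' = f · (v + v_o)/(v + v_s).
f' = 58.4 × (343 + 4.167)/(343 + 11) = 58.4 × 347.17/354 ≈ 57.3 kHz.

57.3 kHz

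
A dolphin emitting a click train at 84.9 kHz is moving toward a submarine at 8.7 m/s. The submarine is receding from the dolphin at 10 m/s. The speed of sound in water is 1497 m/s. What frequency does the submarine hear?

84.8 kHz

General Doppler shift: f' = f · (v − v_o)/(v − v_s).
f' = 84.9 × (1497 − 10)/(1497 − 8.7) = 84.9 × 1487/1488.3 ≈ 84.8 kHz.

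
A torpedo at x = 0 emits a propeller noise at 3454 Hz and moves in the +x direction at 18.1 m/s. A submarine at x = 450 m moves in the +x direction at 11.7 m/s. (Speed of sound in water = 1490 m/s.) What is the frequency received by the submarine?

3469 Hz

The observer lies on the +x side, so the source is heading toward the observer and the observer is heading away from the source.
Both move, so f' = f · (v − v_o)/(v − v_s).
f' = 3454 × (1490 − 11.7)/(1490 − 18.1) = 3454 × 1478.3/1471.9 ≈ 3469 Hz.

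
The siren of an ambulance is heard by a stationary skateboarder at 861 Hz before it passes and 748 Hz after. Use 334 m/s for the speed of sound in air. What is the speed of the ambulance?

23.5 m/s

f₁/f₂ = (v + v_s)/(v − v_s), so v_s = v · (f₁ − f₂)/(f₁ + f₂).
v_s = 334 × (861 − 748)/(861 + 748) = 334 × 113/1609 ≈ 23.5 m/s.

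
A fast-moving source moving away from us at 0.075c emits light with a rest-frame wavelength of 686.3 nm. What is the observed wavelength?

Relativistic Doppler for wavelength: λ' = λ₀ · √((1 + β)/(1 − β)).
λ' = 686.3 × √(1.0750/0.9250) = 686.3 × 1.07804 ≈ 739.9 nm.

739.9 nm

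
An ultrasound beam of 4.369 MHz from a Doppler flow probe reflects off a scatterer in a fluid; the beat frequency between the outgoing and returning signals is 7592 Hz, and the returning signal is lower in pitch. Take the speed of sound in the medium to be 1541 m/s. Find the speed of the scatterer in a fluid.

1.34 m/s

Double Doppler shift off a moving reflector: f₂ = f₀ · (v + u)/(v − u) (u > 0 toward emitter).
Returning signal is lower, so f₂ = f₀ − Δf = 4369000 − 7592 = 4361408 Hz.
Rearranging, u = v · (f₂ − f₀)/(f₂ + f₀) = 1541 × -7592/8730408 ≈ -1.34 m/s.
So the scatterer in a fluid is moving at 1.34 m/s away from the emitter.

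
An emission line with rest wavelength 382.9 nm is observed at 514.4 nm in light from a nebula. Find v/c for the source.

λ'/λ₀ = 1.3434 > 1 (redshift), so the source is receding.
λ'/λ₀ = √((1 + β)/(1 − β)) for a receding source ⇒ β = (r² − 1)/(r² + 1) with r = λ'/λ₀.
β = (1.8048 − 1)/(1.8048 + 1) ≈ 0.287.

0.287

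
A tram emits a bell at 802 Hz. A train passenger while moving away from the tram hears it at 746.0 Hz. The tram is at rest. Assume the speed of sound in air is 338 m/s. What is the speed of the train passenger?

f' = f · (v − v_o)/v ⇒ v_o = v · |f'/f − 1|.
v_o = 338 × |746.0/802 − 1| = 338 × 0.06983 ≈ 23.6 m/s.

23.6 m/s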